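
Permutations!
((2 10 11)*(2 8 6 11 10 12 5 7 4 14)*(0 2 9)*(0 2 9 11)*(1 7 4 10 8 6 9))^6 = (0 2 6 9 11 8 14 10 4 7 5 1 12) = [2, 12, 6, 3, 7, 1, 9, 5, 14, 11, 4, 8, 0, 13, 10]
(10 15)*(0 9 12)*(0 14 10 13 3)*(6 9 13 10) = (0 13 3)(6 9 12 14)(10 15) = [13, 1, 2, 0, 4, 5, 9, 7, 8, 12, 15, 11, 14, 3, 6, 10]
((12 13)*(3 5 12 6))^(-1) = (3 6 13 12 5) = [0, 1, 2, 6, 4, 3, 13, 7, 8, 9, 10, 11, 5, 12]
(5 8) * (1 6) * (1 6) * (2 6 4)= [0, 1, 6, 3, 2, 8, 4, 7, 5]= (2 6 4)(5 8)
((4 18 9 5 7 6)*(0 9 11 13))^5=[4, 1, 2, 3, 9, 11, 0, 13, 8, 18, 10, 7, 12, 6, 14, 15, 16, 17, 5]=(0 4 9 18 5 11 7 13 6)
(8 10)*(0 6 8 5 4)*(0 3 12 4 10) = (0 6 8)(3 12 4)(5 10) = [6, 1, 2, 12, 3, 10, 8, 7, 0, 9, 5, 11, 4]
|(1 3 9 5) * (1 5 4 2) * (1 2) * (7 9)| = |(1 3 7 9 4)| = 5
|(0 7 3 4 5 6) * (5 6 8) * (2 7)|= |(0 2 7 3 4 6)(5 8)|= 6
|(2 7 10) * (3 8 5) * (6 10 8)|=|(2 7 8 5 3 6 10)|=7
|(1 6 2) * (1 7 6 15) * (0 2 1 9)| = 7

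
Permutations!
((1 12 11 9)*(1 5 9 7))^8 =(12) =[0, 1, 2, 3, 4, 5, 6, 7, 8, 9, 10, 11, 12]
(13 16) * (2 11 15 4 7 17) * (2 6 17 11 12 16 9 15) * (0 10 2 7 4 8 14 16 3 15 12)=(0 10 2)(3 15 8 14 16 13 9 12)(6 17)(7 11)=[10, 1, 0, 15, 4, 5, 17, 11, 14, 12, 2, 7, 3, 9, 16, 8, 13, 6]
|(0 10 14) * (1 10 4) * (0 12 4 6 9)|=|(0 6 9)(1 10 14 12 4)|=15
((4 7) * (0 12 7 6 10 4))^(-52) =(0 7 12)(4 10 6) =[7, 1, 2, 3, 10, 5, 4, 12, 8, 9, 6, 11, 0]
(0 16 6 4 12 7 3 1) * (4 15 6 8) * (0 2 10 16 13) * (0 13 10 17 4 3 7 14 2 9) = (0 10 16 8 3 1 9)(2 17 4 12 14)(6 15) = [10, 9, 17, 1, 12, 5, 15, 7, 3, 0, 16, 11, 14, 13, 2, 6, 8, 4]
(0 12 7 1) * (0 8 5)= (0 12 7 1 8 5)= [12, 8, 2, 3, 4, 0, 6, 1, 5, 9, 10, 11, 7]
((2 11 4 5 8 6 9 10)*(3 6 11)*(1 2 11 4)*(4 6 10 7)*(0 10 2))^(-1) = (0 1 11 10)(2 3)(4 7 9 6 8 5) = [1, 11, 3, 2, 7, 4, 8, 9, 5, 6, 0, 10]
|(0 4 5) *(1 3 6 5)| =6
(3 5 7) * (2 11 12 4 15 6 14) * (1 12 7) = (1 12 4 15 6 14 2 11 7 3 5) = [0, 12, 11, 5, 15, 1, 14, 3, 8, 9, 10, 7, 4, 13, 2, 6]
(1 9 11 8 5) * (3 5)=(1 9 11 8 3 5)=[0, 9, 2, 5, 4, 1, 6, 7, 3, 11, 10, 8]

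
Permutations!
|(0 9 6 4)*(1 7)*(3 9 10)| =6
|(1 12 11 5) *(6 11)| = 5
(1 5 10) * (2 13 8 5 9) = (1 9 2 13 8 5 10) = [0, 9, 13, 3, 4, 10, 6, 7, 5, 2, 1, 11, 12, 8]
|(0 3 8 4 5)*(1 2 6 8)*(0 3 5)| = |(0 5 3 1 2 6 8 4)| = 8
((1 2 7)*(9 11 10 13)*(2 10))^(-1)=(1 7 2 11 9 13 10)=[0, 7, 11, 3, 4, 5, 6, 2, 8, 13, 1, 9, 12, 10]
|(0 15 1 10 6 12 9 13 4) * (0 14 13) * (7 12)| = |(0 15 1 10 6 7 12 9)(4 14 13)| = 24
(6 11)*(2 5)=[0, 1, 5, 3, 4, 2, 11, 7, 8, 9, 10, 6]=(2 5)(6 11)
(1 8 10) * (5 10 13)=(1 8 13 5 10)=[0, 8, 2, 3, 4, 10, 6, 7, 13, 9, 1, 11, 12, 5]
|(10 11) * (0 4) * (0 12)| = 6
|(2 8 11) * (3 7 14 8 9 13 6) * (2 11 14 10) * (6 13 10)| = 6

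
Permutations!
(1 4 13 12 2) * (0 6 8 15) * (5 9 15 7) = (0 6 8 7 5 9 15)(1 4 13 12 2) = [6, 4, 1, 3, 13, 9, 8, 5, 7, 15, 10, 11, 2, 12, 14, 0]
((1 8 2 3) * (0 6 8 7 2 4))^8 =(8) =[0, 1, 2, 3, 4, 5, 6, 7, 8]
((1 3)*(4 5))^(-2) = [0, 1, 2, 3, 4, 5] = (5)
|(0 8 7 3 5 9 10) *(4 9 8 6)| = 20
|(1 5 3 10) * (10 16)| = 5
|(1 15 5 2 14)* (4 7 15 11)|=8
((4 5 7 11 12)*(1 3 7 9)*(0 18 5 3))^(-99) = (0 18 5 9 1)(3 7 11 12 4) = [18, 0, 2, 7, 3, 9, 6, 11, 8, 1, 10, 12, 4, 13, 14, 15, 16, 17, 5]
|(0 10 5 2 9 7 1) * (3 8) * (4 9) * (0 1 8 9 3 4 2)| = 15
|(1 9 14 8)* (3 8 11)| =6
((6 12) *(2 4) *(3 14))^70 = (14) = [0, 1, 2, 3, 4, 5, 6, 7, 8, 9, 10, 11, 12, 13, 14]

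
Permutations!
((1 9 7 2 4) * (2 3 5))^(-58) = [0, 2, 3, 9, 5, 7, 6, 1, 8, 4] = (1 2 3 9 4 5 7)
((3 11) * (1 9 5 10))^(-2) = [0, 5, 2, 3, 4, 1, 6, 7, 8, 10, 9, 11] = (11)(1 5)(9 10)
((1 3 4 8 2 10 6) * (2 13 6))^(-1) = (1 6 13 8 4 3)(2 10) = [0, 6, 10, 1, 3, 5, 13, 7, 4, 9, 2, 11, 12, 8]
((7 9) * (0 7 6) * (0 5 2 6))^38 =[9, 1, 5, 3, 4, 6, 2, 0, 8, 7] =(0 9 7)(2 5 6)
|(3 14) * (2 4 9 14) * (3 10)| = |(2 4 9 14 10 3)| = 6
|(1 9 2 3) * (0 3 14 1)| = |(0 3)(1 9 2 14)| = 4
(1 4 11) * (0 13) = (0 13)(1 4 11) = [13, 4, 2, 3, 11, 5, 6, 7, 8, 9, 10, 1, 12, 0]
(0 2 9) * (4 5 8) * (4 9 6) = (0 2 6 4 5 8 9) = [2, 1, 6, 3, 5, 8, 4, 7, 9, 0]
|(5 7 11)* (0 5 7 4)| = 6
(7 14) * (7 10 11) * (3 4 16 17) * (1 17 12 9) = [0, 17, 2, 4, 16, 5, 6, 14, 8, 1, 11, 7, 9, 13, 10, 15, 12, 3] = (1 17 3 4 16 12 9)(7 14 10 11)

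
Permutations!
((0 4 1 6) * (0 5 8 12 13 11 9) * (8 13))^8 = (13) = [0, 1, 2, 3, 4, 5, 6, 7, 8, 9, 10, 11, 12, 13]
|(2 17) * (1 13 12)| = |(1 13 12)(2 17)| = 6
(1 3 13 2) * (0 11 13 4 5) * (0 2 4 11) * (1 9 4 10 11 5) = (1 3 5 2 9 4)(10 11 13) = [0, 3, 9, 5, 1, 2, 6, 7, 8, 4, 11, 13, 12, 10]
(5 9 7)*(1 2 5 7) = (1 2 5 9) = [0, 2, 5, 3, 4, 9, 6, 7, 8, 1]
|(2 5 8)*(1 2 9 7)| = |(1 2 5 8 9 7)| = 6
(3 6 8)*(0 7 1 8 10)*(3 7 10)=(0 10)(1 8 7)(3 6)=[10, 8, 2, 6, 4, 5, 3, 1, 7, 9, 0]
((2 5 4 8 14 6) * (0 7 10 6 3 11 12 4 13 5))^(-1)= (0 2 6 10 7)(3 14 8 4 12 11)(5 13)= [2, 1, 6, 14, 12, 13, 10, 0, 4, 9, 7, 3, 11, 5, 8]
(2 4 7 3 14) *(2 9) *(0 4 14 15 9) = (0 4 7 3 15 9 2 14) = [4, 1, 14, 15, 7, 5, 6, 3, 8, 2, 10, 11, 12, 13, 0, 9]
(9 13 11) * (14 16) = (9 13 11)(14 16) = [0, 1, 2, 3, 4, 5, 6, 7, 8, 13, 10, 9, 12, 11, 16, 15, 14]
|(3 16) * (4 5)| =2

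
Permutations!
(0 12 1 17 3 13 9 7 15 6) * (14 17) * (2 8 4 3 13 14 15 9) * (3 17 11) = [12, 15, 8, 14, 17, 5, 0, 9, 4, 7, 10, 3, 1, 2, 11, 6, 16, 13] = (0 12 1 15 6)(2 8 4 17 13)(3 14 11)(7 9)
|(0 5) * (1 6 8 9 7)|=|(0 5)(1 6 8 9 7)|=10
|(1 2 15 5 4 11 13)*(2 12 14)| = 9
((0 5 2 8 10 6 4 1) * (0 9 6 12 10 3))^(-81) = (0 3 8 2 5)(1 4 6 9)(10 12) = [3, 4, 5, 8, 6, 0, 9, 7, 2, 1, 12, 11, 10]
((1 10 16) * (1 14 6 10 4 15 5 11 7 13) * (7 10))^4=(1 11 6 4 10 7 15 16 13 5 14)=[0, 11, 2, 3, 10, 14, 4, 15, 8, 9, 7, 6, 12, 5, 1, 16, 13]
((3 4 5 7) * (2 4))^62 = [0, 1, 5, 4, 7, 3, 6, 2] = (2 5 3 4 7)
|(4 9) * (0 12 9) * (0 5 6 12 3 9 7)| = |(0 3 9 4 5 6 12 7)| = 8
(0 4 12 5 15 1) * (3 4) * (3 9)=(0 9 3 4 12 5 15 1)=[9, 0, 2, 4, 12, 15, 6, 7, 8, 3, 10, 11, 5, 13, 14, 1]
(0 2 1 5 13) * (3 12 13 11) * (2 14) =(0 14 2 1 5 11 3 12 13) =[14, 5, 1, 12, 4, 11, 6, 7, 8, 9, 10, 3, 13, 0, 2]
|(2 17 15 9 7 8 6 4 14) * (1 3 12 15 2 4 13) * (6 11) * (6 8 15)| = 30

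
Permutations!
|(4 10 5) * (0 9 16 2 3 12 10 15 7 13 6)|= |(0 9 16 2 3 12 10 5 4 15 7 13 6)|= 13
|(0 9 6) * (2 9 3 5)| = |(0 3 5 2 9 6)| = 6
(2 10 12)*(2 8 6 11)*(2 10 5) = (2 5)(6 11 10 12 8) = [0, 1, 5, 3, 4, 2, 11, 7, 6, 9, 12, 10, 8]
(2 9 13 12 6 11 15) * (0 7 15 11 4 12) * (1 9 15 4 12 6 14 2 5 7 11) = [11, 9, 15, 3, 6, 7, 12, 4, 8, 13, 10, 1, 14, 0, 2, 5] = (0 11 1 9 13)(2 15 5 7 4 6 12 14)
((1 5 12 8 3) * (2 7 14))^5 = [0, 1, 14, 3, 4, 5, 6, 2, 8, 9, 10, 11, 12, 13, 7] = (2 14 7)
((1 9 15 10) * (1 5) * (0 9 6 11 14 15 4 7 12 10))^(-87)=(0 11 5 7)(1 12 9 14)(4 15 6 10)=[11, 12, 2, 3, 15, 7, 10, 0, 8, 14, 4, 5, 9, 13, 1, 6]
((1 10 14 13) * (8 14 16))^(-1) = [0, 13, 2, 3, 4, 5, 6, 7, 16, 9, 1, 11, 12, 14, 8, 15, 10] = (1 13 14 8 16 10)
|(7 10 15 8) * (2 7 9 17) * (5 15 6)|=9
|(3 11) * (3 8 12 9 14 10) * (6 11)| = |(3 6 11 8 12 9 14 10)| = 8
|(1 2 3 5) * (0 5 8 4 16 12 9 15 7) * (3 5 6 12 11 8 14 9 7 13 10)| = |(0 6 12 7)(1 2 5)(3 14 9 15 13 10)(4 16 11 8)| = 12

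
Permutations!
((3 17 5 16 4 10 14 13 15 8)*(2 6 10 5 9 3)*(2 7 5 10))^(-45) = [0, 1, 6, 3, 4, 5, 2, 7, 8, 9, 10, 11, 12, 13, 14, 15, 16, 17] = (17)(2 6)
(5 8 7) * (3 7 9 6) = (3 7 5 8 9 6) = [0, 1, 2, 7, 4, 8, 3, 5, 9, 6]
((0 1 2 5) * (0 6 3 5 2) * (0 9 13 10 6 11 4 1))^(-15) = (1 10 5)(3 4 13)(6 11 9) = [0, 10, 2, 4, 13, 1, 11, 7, 8, 6, 5, 9, 12, 3]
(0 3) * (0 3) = (3) = [0, 1, 2, 3]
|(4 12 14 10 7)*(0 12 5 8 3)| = 9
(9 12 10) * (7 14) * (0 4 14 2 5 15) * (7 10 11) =(0 4 14 10 9 12 11 7 2 5 15) =[4, 1, 5, 3, 14, 15, 6, 2, 8, 12, 9, 7, 11, 13, 10, 0]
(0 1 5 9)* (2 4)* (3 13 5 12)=[1, 12, 4, 13, 2, 9, 6, 7, 8, 0, 10, 11, 3, 5]=(0 1 12 3 13 5 9)(2 4)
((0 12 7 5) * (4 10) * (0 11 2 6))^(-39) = (0 5 6 7 2 12 11)(4 10) = [5, 1, 12, 3, 10, 6, 7, 2, 8, 9, 4, 0, 11]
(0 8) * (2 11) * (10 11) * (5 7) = (0 8)(2 10 11)(5 7) = [8, 1, 10, 3, 4, 7, 6, 5, 0, 9, 11, 2]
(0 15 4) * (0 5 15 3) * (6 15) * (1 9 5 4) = (0 3)(1 9 5 6 15) = [3, 9, 2, 0, 4, 6, 15, 7, 8, 5, 10, 11, 12, 13, 14, 1]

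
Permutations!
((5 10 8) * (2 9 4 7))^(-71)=(2 9 4 7)(5 10 8)=[0, 1, 9, 3, 7, 10, 6, 2, 5, 4, 8]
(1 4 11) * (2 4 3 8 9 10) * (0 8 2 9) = [8, 3, 4, 2, 11, 5, 6, 7, 0, 10, 9, 1] = (0 8)(1 3 2 4 11)(9 10)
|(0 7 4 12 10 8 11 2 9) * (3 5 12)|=11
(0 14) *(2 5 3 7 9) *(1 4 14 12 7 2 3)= [12, 4, 5, 2, 14, 1, 6, 9, 8, 3, 10, 11, 7, 13, 0]= (0 12 7 9 3 2 5 1 4 14)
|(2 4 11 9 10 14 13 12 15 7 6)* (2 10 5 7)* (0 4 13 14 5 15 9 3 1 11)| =|(0 4)(1 11 3)(2 13 12 9 15)(5 7 6 10)| =60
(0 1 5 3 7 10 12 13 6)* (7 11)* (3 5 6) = [1, 6, 2, 11, 4, 5, 0, 10, 8, 9, 12, 7, 13, 3] = (0 1 6)(3 11 7 10 12 13)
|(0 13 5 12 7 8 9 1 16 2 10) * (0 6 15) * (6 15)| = 12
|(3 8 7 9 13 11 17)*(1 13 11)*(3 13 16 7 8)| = 7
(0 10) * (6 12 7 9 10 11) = [11, 1, 2, 3, 4, 5, 12, 9, 8, 10, 0, 6, 7] = (0 11 6 12 7 9 10)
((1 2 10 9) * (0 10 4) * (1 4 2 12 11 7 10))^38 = (0 9 7 12)(1 4 10 11) = [9, 4, 2, 3, 10, 5, 6, 12, 8, 7, 11, 1, 0]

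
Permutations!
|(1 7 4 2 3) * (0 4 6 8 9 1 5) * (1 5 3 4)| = 14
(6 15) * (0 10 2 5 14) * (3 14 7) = (0 10 2 5 7 3 14)(6 15) = [10, 1, 5, 14, 4, 7, 15, 3, 8, 9, 2, 11, 12, 13, 0, 6]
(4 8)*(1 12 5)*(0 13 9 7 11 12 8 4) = (0 13 9 7 11 12 5 1 8) = [13, 8, 2, 3, 4, 1, 6, 11, 0, 7, 10, 12, 5, 9]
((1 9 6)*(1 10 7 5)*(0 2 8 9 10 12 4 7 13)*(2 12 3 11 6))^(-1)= (0 13 10 1 5 7 4 12)(2 9 8)(3 6 11)= [13, 5, 9, 6, 12, 7, 11, 4, 2, 8, 1, 3, 0, 10]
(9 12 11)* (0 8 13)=(0 8 13)(9 12 11)=[8, 1, 2, 3, 4, 5, 6, 7, 13, 12, 10, 9, 11, 0]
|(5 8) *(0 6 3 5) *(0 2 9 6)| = 6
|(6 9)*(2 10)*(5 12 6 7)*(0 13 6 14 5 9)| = |(0 13 6)(2 10)(5 12 14)(7 9)| = 6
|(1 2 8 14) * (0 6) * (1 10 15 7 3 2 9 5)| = |(0 6)(1 9 5)(2 8 14 10 15 7 3)| = 42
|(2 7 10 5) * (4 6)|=|(2 7 10 5)(4 6)|=4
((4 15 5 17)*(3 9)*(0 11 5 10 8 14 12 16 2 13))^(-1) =(0 13 2 16 12 14 8 10 15 4 17 5 11)(3 9) =[13, 1, 16, 9, 17, 11, 6, 7, 10, 3, 15, 0, 14, 2, 8, 4, 12, 5]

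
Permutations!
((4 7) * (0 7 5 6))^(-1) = [6, 1, 2, 3, 7, 4, 5, 0] = (0 6 5 4 7)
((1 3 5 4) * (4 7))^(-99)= (1 3 5 7 4)= [0, 3, 2, 5, 1, 7, 6, 4]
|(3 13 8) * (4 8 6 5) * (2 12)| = |(2 12)(3 13 6 5 4 8)| = 6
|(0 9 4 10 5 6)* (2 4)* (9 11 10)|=15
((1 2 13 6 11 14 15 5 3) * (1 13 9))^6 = (3 5 15 14 11 6 13) = [0, 1, 2, 5, 4, 15, 13, 7, 8, 9, 10, 6, 12, 3, 11, 14]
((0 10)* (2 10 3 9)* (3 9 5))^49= (0 9 2 10)(3 5)= [9, 1, 10, 5, 4, 3, 6, 7, 8, 2, 0]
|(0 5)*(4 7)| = 2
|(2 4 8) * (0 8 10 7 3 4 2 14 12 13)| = 20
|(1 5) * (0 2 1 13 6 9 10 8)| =|(0 2 1 5 13 6 9 10 8)| =9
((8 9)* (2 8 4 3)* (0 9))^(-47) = (0 9 4 3 2 8) = [9, 1, 8, 2, 3, 5, 6, 7, 0, 4]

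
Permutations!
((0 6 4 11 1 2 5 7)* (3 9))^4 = [1, 0, 6, 3, 5, 4, 2, 11, 8, 9, 10, 7] = (0 1)(2 6)(4 5)(7 11)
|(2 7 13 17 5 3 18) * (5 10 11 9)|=|(2 7 13 17 10 11 9 5 3 18)|=10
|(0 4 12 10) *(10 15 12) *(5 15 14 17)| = 15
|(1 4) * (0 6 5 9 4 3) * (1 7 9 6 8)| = |(0 8 1 3)(4 7 9)(5 6)| = 12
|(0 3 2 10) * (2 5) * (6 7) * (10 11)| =6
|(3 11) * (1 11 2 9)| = |(1 11 3 2 9)| = 5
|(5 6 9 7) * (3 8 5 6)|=|(3 8 5)(6 9 7)|=3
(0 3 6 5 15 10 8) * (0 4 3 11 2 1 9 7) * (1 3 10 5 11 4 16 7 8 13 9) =[4, 1, 3, 6, 10, 15, 11, 0, 16, 8, 13, 2, 12, 9, 14, 5, 7] =(0 4 10 13 9 8 16 7)(2 3 6 11)(5 15)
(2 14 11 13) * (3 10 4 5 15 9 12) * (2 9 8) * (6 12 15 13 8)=(2 14 11 8)(3 10 4 5 13 9 15 6 12)=[0, 1, 14, 10, 5, 13, 12, 7, 2, 15, 4, 8, 3, 9, 11, 6]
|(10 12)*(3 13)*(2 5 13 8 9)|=6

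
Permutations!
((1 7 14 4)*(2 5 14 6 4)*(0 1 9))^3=(14)(0 6)(1 4)(7 9)=[6, 4, 2, 3, 1, 5, 0, 9, 8, 7, 10, 11, 12, 13, 14]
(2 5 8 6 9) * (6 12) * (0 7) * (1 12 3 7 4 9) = [4, 12, 5, 7, 9, 8, 1, 0, 3, 2, 10, 11, 6] = (0 4 9 2 5 8 3 7)(1 12 6)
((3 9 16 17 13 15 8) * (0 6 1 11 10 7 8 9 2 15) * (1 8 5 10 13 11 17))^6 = (0 9)(1 8)(2 11)(3 17)(6 16)(13 15) = [9, 8, 11, 17, 4, 5, 16, 7, 1, 0, 10, 2, 12, 15, 14, 13, 6, 3]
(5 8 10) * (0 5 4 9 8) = (0 5)(4 9 8 10) = [5, 1, 2, 3, 9, 0, 6, 7, 10, 8, 4]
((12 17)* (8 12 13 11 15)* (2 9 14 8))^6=(2 13 8)(9 11 12)(14 15 17)=[0, 1, 13, 3, 4, 5, 6, 7, 2, 11, 10, 12, 9, 8, 15, 17, 16, 14]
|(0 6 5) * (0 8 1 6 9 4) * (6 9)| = 7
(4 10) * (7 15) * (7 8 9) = (4 10)(7 15 8 9) = [0, 1, 2, 3, 10, 5, 6, 15, 9, 7, 4, 11, 12, 13, 14, 8]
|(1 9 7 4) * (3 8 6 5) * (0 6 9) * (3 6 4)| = 12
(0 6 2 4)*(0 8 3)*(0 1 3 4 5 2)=(0 6)(1 3)(2 5)(4 8)=[6, 3, 5, 1, 8, 2, 0, 7, 4]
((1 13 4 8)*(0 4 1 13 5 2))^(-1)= [2, 13, 5, 3, 0, 1, 6, 7, 4, 9, 10, 11, 12, 8]= (0 2 5 1 13 8 4)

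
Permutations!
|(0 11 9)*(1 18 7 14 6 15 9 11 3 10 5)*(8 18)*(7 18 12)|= 12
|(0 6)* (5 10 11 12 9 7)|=6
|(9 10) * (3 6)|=|(3 6)(9 10)|=2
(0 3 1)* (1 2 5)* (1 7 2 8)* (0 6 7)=(0 3 8 1 6 7 2 5)=[3, 6, 5, 8, 4, 0, 7, 2, 1]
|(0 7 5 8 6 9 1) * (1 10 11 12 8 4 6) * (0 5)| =18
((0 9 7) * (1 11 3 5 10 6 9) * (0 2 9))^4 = (0 5 1 10 11 6 3)(2 9 7) = [5, 10, 9, 0, 4, 1, 3, 2, 8, 7, 11, 6]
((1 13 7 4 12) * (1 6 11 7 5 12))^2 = [0, 5, 2, 3, 13, 6, 7, 1, 8, 9, 10, 4, 11, 12] = (1 5 6 7)(4 13 12 11)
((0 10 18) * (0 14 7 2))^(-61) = (0 2 7 14 18 10) = [2, 1, 7, 3, 4, 5, 6, 14, 8, 9, 0, 11, 12, 13, 18, 15, 16, 17, 10]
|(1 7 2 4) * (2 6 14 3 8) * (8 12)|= |(1 7 6 14 3 12 8 2 4)|= 9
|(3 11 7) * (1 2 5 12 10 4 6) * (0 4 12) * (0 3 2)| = 20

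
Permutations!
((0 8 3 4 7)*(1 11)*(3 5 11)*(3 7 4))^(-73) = (0 7 1 11 5 8) = [7, 11, 2, 3, 4, 8, 6, 1, 0, 9, 10, 5]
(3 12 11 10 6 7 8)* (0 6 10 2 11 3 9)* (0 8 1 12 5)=(0 6 7 1 12 3 5)(2 11)(8 9)=[6, 12, 11, 5, 4, 0, 7, 1, 9, 8, 10, 2, 3]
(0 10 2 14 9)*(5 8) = [10, 1, 14, 3, 4, 8, 6, 7, 5, 0, 2, 11, 12, 13, 9] = (0 10 2 14 9)(5 8)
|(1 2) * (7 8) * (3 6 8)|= |(1 2)(3 6 8 7)|= 4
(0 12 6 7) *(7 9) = (0 12 6 9 7) = [12, 1, 2, 3, 4, 5, 9, 0, 8, 7, 10, 11, 6]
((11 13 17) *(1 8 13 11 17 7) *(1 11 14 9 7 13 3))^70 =(17)(1 8 3)(7 14)(9 11) =[0, 8, 2, 1, 4, 5, 6, 14, 3, 11, 10, 9, 12, 13, 7, 15, 16, 17]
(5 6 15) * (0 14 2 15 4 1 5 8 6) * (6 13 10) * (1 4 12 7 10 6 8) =(0 14 2 15 1 5)(6 12 7 10 8 13) =[14, 5, 15, 3, 4, 0, 12, 10, 13, 9, 8, 11, 7, 6, 2, 1]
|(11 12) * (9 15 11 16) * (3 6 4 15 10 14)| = 10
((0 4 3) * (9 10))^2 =[3, 1, 2, 4, 0, 5, 6, 7, 8, 9, 10] =(10)(0 3 4)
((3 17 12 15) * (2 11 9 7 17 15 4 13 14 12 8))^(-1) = (2 8 17 7 9 11)(3 15)(4 12 14 13) = [0, 1, 8, 15, 12, 5, 6, 9, 17, 11, 10, 2, 14, 4, 13, 3, 16, 7]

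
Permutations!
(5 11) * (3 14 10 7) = (3 14 10 7)(5 11) = [0, 1, 2, 14, 4, 11, 6, 3, 8, 9, 7, 5, 12, 13, 10]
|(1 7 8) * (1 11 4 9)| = 6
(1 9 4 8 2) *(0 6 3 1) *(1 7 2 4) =(0 6 3 7 2)(1 9)(4 8) =[6, 9, 0, 7, 8, 5, 3, 2, 4, 1]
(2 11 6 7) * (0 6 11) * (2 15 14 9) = (0 6 7 15 14 9 2) = [6, 1, 0, 3, 4, 5, 7, 15, 8, 2, 10, 11, 12, 13, 9, 14]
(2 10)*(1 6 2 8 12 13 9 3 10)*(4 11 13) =[0, 6, 1, 10, 11, 5, 2, 7, 12, 3, 8, 13, 4, 9] =(1 6 2)(3 10 8 12 4 11 13 9)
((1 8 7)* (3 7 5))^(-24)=(1 8 5 3 7)=[0, 8, 2, 7, 4, 3, 6, 1, 5]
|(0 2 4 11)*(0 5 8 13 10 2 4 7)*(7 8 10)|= 9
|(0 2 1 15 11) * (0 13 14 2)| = 6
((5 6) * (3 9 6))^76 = (9) = [0, 1, 2, 3, 4, 5, 6, 7, 8, 9]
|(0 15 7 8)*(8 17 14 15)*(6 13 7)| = 6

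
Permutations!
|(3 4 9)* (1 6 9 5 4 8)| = |(1 6 9 3 8)(4 5)| = 10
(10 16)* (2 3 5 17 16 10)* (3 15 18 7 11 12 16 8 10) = (2 15 18 7 11 12 16)(3 5 17 8 10) = [0, 1, 15, 5, 4, 17, 6, 11, 10, 9, 3, 12, 16, 13, 14, 18, 2, 8, 7]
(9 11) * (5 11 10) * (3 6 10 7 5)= (3 6 10)(5 11 9 7)= [0, 1, 2, 6, 4, 11, 10, 5, 8, 7, 3, 9]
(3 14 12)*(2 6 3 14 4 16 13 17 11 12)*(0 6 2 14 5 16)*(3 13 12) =(0 6 13 17 11 3 4)(5 16 12) =[6, 1, 2, 4, 0, 16, 13, 7, 8, 9, 10, 3, 5, 17, 14, 15, 12, 11]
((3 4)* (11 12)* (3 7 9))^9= (3 4 7 9)(11 12)= [0, 1, 2, 4, 7, 5, 6, 9, 8, 3, 10, 12, 11]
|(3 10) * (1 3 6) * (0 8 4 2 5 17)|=|(0 8 4 2 5 17)(1 3 10 6)|=12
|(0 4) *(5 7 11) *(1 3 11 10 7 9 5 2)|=|(0 4)(1 3 11 2)(5 9)(7 10)|=4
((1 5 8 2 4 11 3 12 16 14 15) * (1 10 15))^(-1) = [0, 14, 8, 11, 2, 1, 6, 7, 5, 9, 15, 4, 3, 13, 16, 10, 12] = (1 14 16 12 3 11 4 2 8 5)(10 15)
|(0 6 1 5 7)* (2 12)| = |(0 6 1 5 7)(2 12)| = 10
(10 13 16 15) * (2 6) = [0, 1, 6, 3, 4, 5, 2, 7, 8, 9, 13, 11, 12, 16, 14, 10, 15] = (2 6)(10 13 16 15)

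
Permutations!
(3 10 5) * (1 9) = (1 9)(3 10 5) = [0, 9, 2, 10, 4, 3, 6, 7, 8, 1, 5]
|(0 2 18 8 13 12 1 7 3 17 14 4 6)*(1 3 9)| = 33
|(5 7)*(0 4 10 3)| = |(0 4 10 3)(5 7)| = 4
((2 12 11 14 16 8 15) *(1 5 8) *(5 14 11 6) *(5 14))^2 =(1 8 2 6 16 5 15 12 14) =[0, 8, 6, 3, 4, 15, 16, 7, 2, 9, 10, 11, 14, 13, 1, 12, 5]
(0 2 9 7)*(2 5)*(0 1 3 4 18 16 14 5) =(1 3 4 18 16 14 5 2 9 7) =[0, 3, 9, 4, 18, 2, 6, 1, 8, 7, 10, 11, 12, 13, 5, 15, 14, 17, 16]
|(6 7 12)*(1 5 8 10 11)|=|(1 5 8 10 11)(6 7 12)|=15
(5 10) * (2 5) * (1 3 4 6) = (1 3 4 6)(2 5 10) = [0, 3, 5, 4, 6, 10, 1, 7, 8, 9, 2]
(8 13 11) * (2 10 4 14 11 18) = (2 10 4 14 11 8 13 18) = [0, 1, 10, 3, 14, 5, 6, 7, 13, 9, 4, 8, 12, 18, 11, 15, 16, 17, 2]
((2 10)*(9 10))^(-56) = [0, 1, 9, 3, 4, 5, 6, 7, 8, 10, 2] = (2 9 10)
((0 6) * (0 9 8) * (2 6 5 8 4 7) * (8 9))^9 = (0 5 9 4 7 2 6 8) = [5, 1, 6, 3, 7, 9, 8, 2, 0, 4]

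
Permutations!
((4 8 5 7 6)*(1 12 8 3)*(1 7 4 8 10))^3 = (12)(3 8)(4 6)(5 7) = [0, 1, 2, 8, 6, 7, 4, 5, 3, 9, 10, 11, 12]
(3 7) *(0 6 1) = (0 6 1)(3 7) = [6, 0, 2, 7, 4, 5, 1, 3]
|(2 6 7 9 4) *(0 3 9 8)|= |(0 3 9 4 2 6 7 8)|= 8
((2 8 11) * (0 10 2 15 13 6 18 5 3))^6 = (0 13 10 6 2 18 8 5 11 3 15) = [13, 1, 18, 15, 4, 11, 2, 7, 5, 9, 6, 3, 12, 10, 14, 0, 16, 17, 8]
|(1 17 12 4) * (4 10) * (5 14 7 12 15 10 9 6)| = |(1 17 15 10 4)(5 14 7 12 9 6)| = 30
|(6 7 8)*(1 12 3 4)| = 12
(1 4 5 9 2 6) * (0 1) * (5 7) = (0 1 4 7 5 9 2 6) = [1, 4, 6, 3, 7, 9, 0, 5, 8, 2]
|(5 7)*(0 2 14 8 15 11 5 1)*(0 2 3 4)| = |(0 3 4)(1 2 14 8 15 11 5 7)| = 24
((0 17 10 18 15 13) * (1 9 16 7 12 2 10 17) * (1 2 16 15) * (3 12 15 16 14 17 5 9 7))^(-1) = (0 13 15 7 1 18 10 2)(3 16 9 5 17 14 12) = [13, 18, 0, 16, 4, 17, 6, 1, 8, 5, 2, 11, 3, 15, 12, 7, 9, 14, 10]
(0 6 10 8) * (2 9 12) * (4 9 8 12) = (0 6 10 12 2 8)(4 9) = [6, 1, 8, 3, 9, 5, 10, 7, 0, 4, 12, 11, 2]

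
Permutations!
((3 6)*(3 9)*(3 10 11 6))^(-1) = (6 11 10 9) = [0, 1, 2, 3, 4, 5, 11, 7, 8, 6, 9, 10]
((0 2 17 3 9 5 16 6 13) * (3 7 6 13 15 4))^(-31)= (0 15 16 7 9 2 4 13 6 5 17 3)= [15, 1, 4, 0, 13, 17, 5, 9, 8, 2, 10, 11, 12, 6, 14, 16, 7, 3]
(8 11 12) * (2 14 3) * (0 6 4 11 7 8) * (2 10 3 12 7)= (0 6 4 11 7 8 2 14 12)(3 10)= [6, 1, 14, 10, 11, 5, 4, 8, 2, 9, 3, 7, 0, 13, 12]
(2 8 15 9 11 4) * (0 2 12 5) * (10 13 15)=(0 2 8 10 13 15 9 11 4 12 5)=[2, 1, 8, 3, 12, 0, 6, 7, 10, 11, 13, 4, 5, 15, 14, 9]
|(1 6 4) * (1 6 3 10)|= |(1 3 10)(4 6)|= 6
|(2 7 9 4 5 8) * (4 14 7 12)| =15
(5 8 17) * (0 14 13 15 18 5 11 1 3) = (0 14 13 15 18 5 8 17 11 1 3) = [14, 3, 2, 0, 4, 8, 6, 7, 17, 9, 10, 1, 12, 15, 13, 18, 16, 11, 5]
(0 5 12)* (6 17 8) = (0 5 12)(6 17 8) = [5, 1, 2, 3, 4, 12, 17, 7, 6, 9, 10, 11, 0, 13, 14, 15, 16, 8]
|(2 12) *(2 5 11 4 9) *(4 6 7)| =|(2 12 5 11 6 7 4 9)| =8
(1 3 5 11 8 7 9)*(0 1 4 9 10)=(0 1 3 5 11 8 7 10)(4 9)=[1, 3, 2, 5, 9, 11, 6, 10, 7, 4, 0, 8]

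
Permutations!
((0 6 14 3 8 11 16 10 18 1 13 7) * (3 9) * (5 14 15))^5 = [9, 15, 2, 18, 4, 11, 3, 14, 1, 10, 0, 13, 12, 5, 16, 8, 7, 17, 6] = (0 9 10)(1 15 8)(3 18 6)(5 11 13)(7 14 16)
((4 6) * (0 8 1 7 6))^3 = (0 7)(1 4)(6 8) = [7, 4, 2, 3, 1, 5, 8, 0, 6]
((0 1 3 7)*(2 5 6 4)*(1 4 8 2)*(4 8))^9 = (8) = [0, 1, 2, 3, 4, 5, 6, 7, 8]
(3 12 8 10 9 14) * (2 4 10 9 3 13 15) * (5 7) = [0, 1, 4, 12, 10, 7, 6, 5, 9, 14, 3, 11, 8, 15, 13, 2] = (2 4 10 3 12 8 9 14 13 15)(5 7)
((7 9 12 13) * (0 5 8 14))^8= (14)= [0, 1, 2, 3, 4, 5, 6, 7, 8, 9, 10, 11, 12, 13, 14]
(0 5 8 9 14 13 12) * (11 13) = [5, 1, 2, 3, 4, 8, 6, 7, 9, 14, 10, 13, 0, 12, 11] = (0 5 8 9 14 11 13 12)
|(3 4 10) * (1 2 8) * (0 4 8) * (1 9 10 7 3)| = |(0 4 7 3 8 9 10 1 2)| = 9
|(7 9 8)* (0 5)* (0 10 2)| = 12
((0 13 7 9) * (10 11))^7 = [9, 1, 2, 3, 4, 5, 6, 13, 8, 7, 11, 10, 12, 0] = (0 9 7 13)(10 11)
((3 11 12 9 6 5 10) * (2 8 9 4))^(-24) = (2 3 9 12 5)(4 10 8 11 6) = [0, 1, 3, 9, 10, 2, 4, 7, 11, 12, 8, 6, 5]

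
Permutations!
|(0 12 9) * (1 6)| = |(0 12 9)(1 6)| = 6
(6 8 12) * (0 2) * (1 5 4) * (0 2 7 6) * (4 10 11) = (0 7 6 8 12)(1 5 10 11 4) = [7, 5, 2, 3, 1, 10, 8, 6, 12, 9, 11, 4, 0]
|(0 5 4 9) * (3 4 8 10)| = |(0 5 8 10 3 4 9)| = 7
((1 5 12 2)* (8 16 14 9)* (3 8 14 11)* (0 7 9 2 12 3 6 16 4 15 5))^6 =(16)(3 8 4 15 5) =[0, 1, 2, 8, 15, 3, 6, 7, 4, 9, 10, 11, 12, 13, 14, 5, 16]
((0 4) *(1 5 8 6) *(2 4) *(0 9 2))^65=(1 5 8 6)(2 9 4)=[0, 5, 9, 3, 2, 8, 1, 7, 6, 4]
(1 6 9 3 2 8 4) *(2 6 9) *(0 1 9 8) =(0 1 8 4 9 3 6 2) =[1, 8, 0, 6, 9, 5, 2, 7, 4, 3]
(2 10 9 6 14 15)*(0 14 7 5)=(0 14 15 2 10 9 6 7 5)=[14, 1, 10, 3, 4, 0, 7, 5, 8, 6, 9, 11, 12, 13, 15, 2]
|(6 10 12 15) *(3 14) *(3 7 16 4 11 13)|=|(3 14 7 16 4 11 13)(6 10 12 15)|=28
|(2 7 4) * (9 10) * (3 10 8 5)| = 15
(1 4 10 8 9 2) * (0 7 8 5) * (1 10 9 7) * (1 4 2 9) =(0 4 1 2 10 5)(7 8) =[4, 2, 10, 3, 1, 0, 6, 8, 7, 9, 5]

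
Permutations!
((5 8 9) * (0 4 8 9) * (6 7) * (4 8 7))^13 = (0 8)(4 7 6)(5 9) = [8, 1, 2, 3, 7, 9, 4, 6, 0, 5]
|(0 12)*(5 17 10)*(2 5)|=4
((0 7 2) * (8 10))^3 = [0, 1, 2, 3, 4, 5, 6, 7, 10, 9, 8] = (8 10)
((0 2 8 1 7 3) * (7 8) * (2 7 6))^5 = (0 3 7)(1 8)(2 6) = [3, 8, 6, 7, 4, 5, 2, 0, 1]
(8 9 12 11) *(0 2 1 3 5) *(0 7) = (0 2 1 3 5 7)(8 9 12 11) = [2, 3, 1, 5, 4, 7, 6, 0, 9, 12, 10, 8, 11]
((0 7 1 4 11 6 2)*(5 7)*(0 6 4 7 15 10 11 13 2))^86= (0 4 5 13 15 2 10 6 11)= [4, 1, 10, 3, 5, 13, 11, 7, 8, 9, 6, 0, 12, 15, 14, 2]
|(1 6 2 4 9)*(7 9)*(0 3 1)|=|(0 3 1 6 2 4 7 9)|=8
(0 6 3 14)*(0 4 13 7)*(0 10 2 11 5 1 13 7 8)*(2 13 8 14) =[6, 8, 11, 2, 7, 1, 3, 10, 0, 9, 13, 5, 12, 14, 4] =(0 6 3 2 11 5 1 8)(4 7 10 13 14)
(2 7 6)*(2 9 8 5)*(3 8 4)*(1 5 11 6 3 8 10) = [0, 5, 7, 10, 8, 2, 9, 3, 11, 4, 1, 6] = (1 5 2 7 3 10)(4 8 11 6 9)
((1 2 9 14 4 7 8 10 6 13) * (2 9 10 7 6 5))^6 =(14) =[0, 1, 2, 3, 4, 5, 6, 7, 8, 9, 10, 11, 12, 13, 14]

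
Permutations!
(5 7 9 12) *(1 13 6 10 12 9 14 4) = (1 13 6 10 12 5 7 14 4) = [0, 13, 2, 3, 1, 7, 10, 14, 8, 9, 12, 11, 5, 6, 4]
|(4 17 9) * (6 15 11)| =|(4 17 9)(6 15 11)| =3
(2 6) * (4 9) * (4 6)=[0, 1, 4, 3, 9, 5, 2, 7, 8, 6]=(2 4 9 6)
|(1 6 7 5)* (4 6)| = 5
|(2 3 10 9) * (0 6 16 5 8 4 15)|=28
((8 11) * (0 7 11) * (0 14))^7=(0 11 14 7 8)=[11, 1, 2, 3, 4, 5, 6, 8, 0, 9, 10, 14, 12, 13, 7]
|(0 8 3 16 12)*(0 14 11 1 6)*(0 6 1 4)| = 8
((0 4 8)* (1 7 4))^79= (0 8 4 7 1)= [8, 0, 2, 3, 7, 5, 6, 1, 4]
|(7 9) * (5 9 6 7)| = 2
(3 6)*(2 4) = (2 4)(3 6) = [0, 1, 4, 6, 2, 5, 3]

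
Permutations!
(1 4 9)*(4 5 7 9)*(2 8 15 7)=(1 5 2 8 15 7 9)=[0, 5, 8, 3, 4, 2, 6, 9, 15, 1, 10, 11, 12, 13, 14, 7]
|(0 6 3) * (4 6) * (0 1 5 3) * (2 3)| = |(0 4 6)(1 5 2 3)| = 12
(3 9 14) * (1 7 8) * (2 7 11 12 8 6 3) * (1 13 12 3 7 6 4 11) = (2 6 7 4 11 3 9 14)(8 13 12) = [0, 1, 6, 9, 11, 5, 7, 4, 13, 14, 10, 3, 8, 12, 2]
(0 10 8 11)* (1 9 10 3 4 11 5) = (0 3 4 11)(1 9 10 8 5) = [3, 9, 2, 4, 11, 1, 6, 7, 5, 10, 8, 0]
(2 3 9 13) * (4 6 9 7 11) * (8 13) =(2 3 7 11 4 6 9 8 13) =[0, 1, 3, 7, 6, 5, 9, 11, 13, 8, 10, 4, 12, 2]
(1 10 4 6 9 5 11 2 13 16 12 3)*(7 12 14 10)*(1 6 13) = [0, 7, 1, 6, 13, 11, 9, 12, 8, 5, 4, 2, 3, 16, 10, 15, 14] = (1 7 12 3 6 9 5 11 2)(4 13 16 14 10)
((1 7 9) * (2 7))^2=(1 7)(2 9)=[0, 7, 9, 3, 4, 5, 6, 1, 8, 2]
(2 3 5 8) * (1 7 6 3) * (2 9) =(1 7 6 3 5 8 9 2) =[0, 7, 1, 5, 4, 8, 3, 6, 9, 2]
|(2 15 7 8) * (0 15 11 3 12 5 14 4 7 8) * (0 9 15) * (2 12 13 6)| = 40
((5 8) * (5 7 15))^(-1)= (5 15 7 8)= [0, 1, 2, 3, 4, 15, 6, 8, 5, 9, 10, 11, 12, 13, 14, 7]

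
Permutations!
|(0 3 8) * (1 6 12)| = |(0 3 8)(1 6 12)| = 3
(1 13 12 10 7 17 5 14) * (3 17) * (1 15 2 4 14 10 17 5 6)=(1 13 12 17 6)(2 4 14 15)(3 5 10 7)=[0, 13, 4, 5, 14, 10, 1, 3, 8, 9, 7, 11, 17, 12, 15, 2, 16, 6]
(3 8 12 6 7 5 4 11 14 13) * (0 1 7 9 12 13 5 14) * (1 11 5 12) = [11, 7, 2, 8, 5, 4, 9, 14, 13, 1, 10, 0, 6, 3, 12] = (0 11)(1 7 14 12 6 9)(3 8 13)(4 5)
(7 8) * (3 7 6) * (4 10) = [0, 1, 2, 7, 10, 5, 3, 8, 6, 9, 4] = (3 7 8 6)(4 10)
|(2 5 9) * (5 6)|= 4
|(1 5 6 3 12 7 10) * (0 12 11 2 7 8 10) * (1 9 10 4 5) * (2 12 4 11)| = 42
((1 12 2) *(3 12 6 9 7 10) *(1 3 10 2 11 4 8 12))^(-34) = [0, 9, 1, 6, 12, 5, 7, 3, 11, 2, 10, 8, 4] = (1 9 2)(3 6 7)(4 12)(8 11)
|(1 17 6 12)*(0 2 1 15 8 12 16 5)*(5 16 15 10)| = |(0 2 1 17 6 15 8 12 10 5)| = 10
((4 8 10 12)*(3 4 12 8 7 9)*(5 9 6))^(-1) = (12)(3 9 5 6 7 4)(8 10) = [0, 1, 2, 9, 3, 6, 7, 4, 10, 5, 8, 11, 12]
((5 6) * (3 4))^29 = (3 4)(5 6) = [0, 1, 2, 4, 3, 6, 5]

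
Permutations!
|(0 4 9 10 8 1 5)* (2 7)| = 14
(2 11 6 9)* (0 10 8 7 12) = (0 10 8 7 12)(2 11 6 9) = [10, 1, 11, 3, 4, 5, 9, 12, 7, 2, 8, 6, 0]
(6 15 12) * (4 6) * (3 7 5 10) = (3 7 5 10)(4 6 15 12) = [0, 1, 2, 7, 6, 10, 15, 5, 8, 9, 3, 11, 4, 13, 14, 12]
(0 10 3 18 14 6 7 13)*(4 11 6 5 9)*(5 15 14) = (0 10 3 18 5 9 4 11 6 7 13)(14 15) = [10, 1, 2, 18, 11, 9, 7, 13, 8, 4, 3, 6, 12, 0, 15, 14, 16, 17, 5]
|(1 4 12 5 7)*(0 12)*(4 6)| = |(0 12 5 7 1 6 4)| = 7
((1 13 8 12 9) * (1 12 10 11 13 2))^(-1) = (1 2)(8 13 11 10)(9 12) = [0, 2, 1, 3, 4, 5, 6, 7, 13, 12, 8, 10, 9, 11]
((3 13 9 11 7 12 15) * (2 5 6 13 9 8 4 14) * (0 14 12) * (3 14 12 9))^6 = (0 6 7 5 11 2 9 14 4 15 8 12 13) = [6, 1, 9, 3, 15, 11, 7, 5, 12, 14, 10, 2, 13, 0, 4, 8]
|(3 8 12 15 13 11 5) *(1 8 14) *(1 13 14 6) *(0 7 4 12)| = 13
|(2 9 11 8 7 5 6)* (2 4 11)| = |(2 9)(4 11 8 7 5 6)| = 6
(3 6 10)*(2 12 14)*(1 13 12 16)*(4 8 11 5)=(1 13 12 14 2 16)(3 6 10)(4 8 11 5)=[0, 13, 16, 6, 8, 4, 10, 7, 11, 9, 3, 5, 14, 12, 2, 15, 1]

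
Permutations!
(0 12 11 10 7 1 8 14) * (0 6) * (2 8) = [12, 2, 8, 3, 4, 5, 0, 1, 14, 9, 7, 10, 11, 13, 6] = (0 12 11 10 7 1 2 8 14 6)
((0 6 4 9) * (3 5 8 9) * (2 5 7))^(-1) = [9, 1, 7, 4, 6, 2, 0, 3, 5, 8] = (0 9 8 5 2 7 3 4 6)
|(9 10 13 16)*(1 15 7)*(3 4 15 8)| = |(1 8 3 4 15 7)(9 10 13 16)| = 12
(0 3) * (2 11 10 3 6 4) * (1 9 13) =(0 6 4 2 11 10 3)(1 9 13) =[6, 9, 11, 0, 2, 5, 4, 7, 8, 13, 3, 10, 12, 1]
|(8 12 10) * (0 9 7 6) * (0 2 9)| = |(2 9 7 6)(8 12 10)| = 12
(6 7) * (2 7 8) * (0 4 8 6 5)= (0 4 8 2 7 5)= [4, 1, 7, 3, 8, 0, 6, 5, 2]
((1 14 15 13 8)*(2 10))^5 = (15)(2 10) = [0, 1, 10, 3, 4, 5, 6, 7, 8, 9, 2, 11, 12, 13, 14, 15]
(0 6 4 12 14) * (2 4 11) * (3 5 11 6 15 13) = [15, 1, 4, 5, 12, 11, 6, 7, 8, 9, 10, 2, 14, 3, 0, 13] = (0 15 13 3 5 11 2 4 12 14)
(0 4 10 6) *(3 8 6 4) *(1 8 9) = (0 3 9 1 8 6)(4 10) = [3, 8, 2, 9, 10, 5, 0, 7, 6, 1, 4]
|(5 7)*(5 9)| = |(5 7 9)| = 3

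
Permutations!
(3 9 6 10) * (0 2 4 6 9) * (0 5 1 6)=(0 2 4)(1 6 10 3 5)=[2, 6, 4, 5, 0, 1, 10, 7, 8, 9, 3]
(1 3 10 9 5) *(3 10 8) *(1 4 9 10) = [0, 1, 2, 8, 9, 4, 6, 7, 3, 5, 10] = (10)(3 8)(4 9 5)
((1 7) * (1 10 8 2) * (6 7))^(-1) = (1 2 8 10 7 6) = [0, 2, 8, 3, 4, 5, 1, 6, 10, 9, 7]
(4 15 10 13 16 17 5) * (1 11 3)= (1 11 3)(4 15 10 13 16 17 5)= [0, 11, 2, 1, 15, 4, 6, 7, 8, 9, 13, 3, 12, 16, 14, 10, 17, 5]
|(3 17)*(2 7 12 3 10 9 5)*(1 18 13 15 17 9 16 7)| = |(1 18 13 15 17 10 16 7 12 3 9 5 2)| = 13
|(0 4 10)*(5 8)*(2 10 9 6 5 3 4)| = |(0 2 10)(3 4 9 6 5 8)| = 6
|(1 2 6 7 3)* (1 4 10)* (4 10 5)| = |(1 2 6 7 3 10)(4 5)| = 6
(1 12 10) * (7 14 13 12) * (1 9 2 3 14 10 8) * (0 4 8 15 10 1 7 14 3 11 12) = (0 4 8 7 1 14 13)(2 11 12 15 10 9) = [4, 14, 11, 3, 8, 5, 6, 1, 7, 2, 9, 12, 15, 0, 13, 10]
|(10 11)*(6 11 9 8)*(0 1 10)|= 7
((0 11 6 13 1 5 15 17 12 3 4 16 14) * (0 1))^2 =(0 6)(1 15 12 4 14 5 17 3 16)(11 13) =[6, 15, 2, 16, 14, 17, 0, 7, 8, 9, 10, 13, 4, 11, 5, 12, 1, 3]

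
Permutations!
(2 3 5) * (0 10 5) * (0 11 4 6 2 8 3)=(0 10 5 8 3 11 4 6 2)=[10, 1, 0, 11, 6, 8, 2, 7, 3, 9, 5, 4]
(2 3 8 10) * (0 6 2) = (0 6 2 3 8 10) = [6, 1, 3, 8, 4, 5, 2, 7, 10, 9, 0]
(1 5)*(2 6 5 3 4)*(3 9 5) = (1 9 5)(2 6 3 4) = [0, 9, 6, 4, 2, 1, 3, 7, 8, 5]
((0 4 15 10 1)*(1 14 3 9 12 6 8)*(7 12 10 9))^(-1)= [1, 8, 2, 14, 0, 5, 12, 3, 6, 15, 9, 11, 7, 13, 10, 4]= (0 1 8 6 12 7 3 14 10 9 15 4)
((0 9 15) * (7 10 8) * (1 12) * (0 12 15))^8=(1 12 15)(7 8 10)=[0, 12, 2, 3, 4, 5, 6, 8, 10, 9, 7, 11, 15, 13, 14, 1]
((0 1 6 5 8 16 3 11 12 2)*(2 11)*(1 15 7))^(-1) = (0 2 3 16 8 5 6 1 7 15)(11 12) = [2, 7, 3, 16, 4, 6, 1, 15, 5, 9, 10, 12, 11, 13, 14, 0, 8]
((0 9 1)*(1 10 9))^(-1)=(0 1)(9 10)=[1, 0, 2, 3, 4, 5, 6, 7, 8, 10, 9]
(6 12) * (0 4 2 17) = (0 4 2 17)(6 12) = [4, 1, 17, 3, 2, 5, 12, 7, 8, 9, 10, 11, 6, 13, 14, 15, 16, 0]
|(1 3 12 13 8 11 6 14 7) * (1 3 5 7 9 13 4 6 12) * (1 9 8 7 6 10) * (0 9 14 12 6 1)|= |(0 9 13 7 3 14 8 11 6 12 4 10)(1 5)|= 12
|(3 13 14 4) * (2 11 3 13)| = 3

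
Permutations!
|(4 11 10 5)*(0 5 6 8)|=7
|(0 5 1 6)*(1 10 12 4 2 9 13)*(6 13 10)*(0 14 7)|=|(0 5 6 14 7)(1 13)(2 9 10 12 4)|=10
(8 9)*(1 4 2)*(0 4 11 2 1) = (0 4 1 11 2)(8 9) = [4, 11, 0, 3, 1, 5, 6, 7, 9, 8, 10, 2]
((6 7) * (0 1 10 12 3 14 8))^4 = [3, 14, 2, 1, 4, 5, 6, 7, 12, 9, 8, 11, 0, 13, 10] = (0 3 1 14 10 8 12)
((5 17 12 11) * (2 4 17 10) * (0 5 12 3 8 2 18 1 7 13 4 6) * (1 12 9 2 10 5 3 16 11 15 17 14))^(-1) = (0 6 2 9 11 16 17 15 12 18 10 8 3)(1 14 4 13 7) = [6, 14, 9, 0, 13, 5, 2, 1, 3, 11, 8, 16, 18, 7, 4, 12, 17, 15, 10]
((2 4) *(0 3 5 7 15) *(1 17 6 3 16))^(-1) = [15, 16, 4, 6, 2, 3, 17, 5, 8, 9, 10, 11, 12, 13, 14, 7, 0, 1] = (0 15 7 5 3 6 17 1 16)(2 4)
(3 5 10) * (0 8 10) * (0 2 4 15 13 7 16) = (0 8 10 3 5 2 4 15 13 7 16) = [8, 1, 4, 5, 15, 2, 6, 16, 10, 9, 3, 11, 12, 7, 14, 13, 0]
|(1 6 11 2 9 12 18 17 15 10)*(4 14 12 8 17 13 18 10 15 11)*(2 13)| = |(1 6 4 14 12 10)(2 9 8 17 11 13 18)| = 42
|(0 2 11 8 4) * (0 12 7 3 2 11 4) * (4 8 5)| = |(0 11 5 4 12 7 3 2 8)| = 9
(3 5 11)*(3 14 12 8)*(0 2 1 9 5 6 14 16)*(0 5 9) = (0 2 1)(3 6 14 12 8)(5 11 16) = [2, 0, 1, 6, 4, 11, 14, 7, 3, 9, 10, 16, 8, 13, 12, 15, 5]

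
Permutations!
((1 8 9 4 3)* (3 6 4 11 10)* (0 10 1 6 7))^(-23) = [10, 8, 2, 6, 7, 5, 4, 0, 9, 11, 3, 1] = (0 10 3 6 4 7)(1 8 9 11)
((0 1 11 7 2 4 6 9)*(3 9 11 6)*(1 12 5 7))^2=(0 5 2 3)(1 11 6)(4 9 12 7)=[5, 11, 3, 0, 9, 2, 1, 4, 8, 12, 10, 6, 7]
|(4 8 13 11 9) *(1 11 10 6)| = 8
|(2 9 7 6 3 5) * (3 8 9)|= 12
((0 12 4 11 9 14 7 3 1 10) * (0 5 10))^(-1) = (0 1 3 7 14 9 11 4 12)(5 10) = [1, 3, 2, 7, 12, 10, 6, 14, 8, 11, 5, 4, 0, 13, 9]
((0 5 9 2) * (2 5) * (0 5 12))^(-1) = (0 12 9 5 2) = [12, 1, 0, 3, 4, 2, 6, 7, 8, 5, 10, 11, 9]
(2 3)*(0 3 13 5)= [3, 1, 13, 2, 4, 0, 6, 7, 8, 9, 10, 11, 12, 5]= (0 3 2 13 5)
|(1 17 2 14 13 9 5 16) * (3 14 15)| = |(1 17 2 15 3 14 13 9 5 16)| = 10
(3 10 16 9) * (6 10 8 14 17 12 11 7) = (3 8 14 17 12 11 7 6 10 16 9) = [0, 1, 2, 8, 4, 5, 10, 6, 14, 3, 16, 7, 11, 13, 17, 15, 9, 12]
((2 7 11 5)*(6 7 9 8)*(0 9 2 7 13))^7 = (0 8 13 9 6)(5 7 11) = [8, 1, 2, 3, 4, 7, 0, 11, 13, 6, 10, 5, 12, 9]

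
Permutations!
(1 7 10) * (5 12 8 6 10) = (1 7 5 12 8 6 10) = [0, 7, 2, 3, 4, 12, 10, 5, 6, 9, 1, 11, 8]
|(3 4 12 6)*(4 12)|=|(3 12 6)|=3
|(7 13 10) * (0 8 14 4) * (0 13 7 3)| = |(0 8 14 4 13 10 3)| = 7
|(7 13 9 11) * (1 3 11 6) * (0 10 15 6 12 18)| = |(0 10 15 6 1 3 11 7 13 9 12 18)| = 12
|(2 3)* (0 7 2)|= 4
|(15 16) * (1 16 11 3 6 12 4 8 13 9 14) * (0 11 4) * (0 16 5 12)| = 20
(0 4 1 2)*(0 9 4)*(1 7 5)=(1 2 9 4 7 5)=[0, 2, 9, 3, 7, 1, 6, 5, 8, 4]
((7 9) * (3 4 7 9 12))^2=[0, 1, 2, 7, 12, 5, 6, 3, 8, 9, 10, 11, 4]=(3 7)(4 12)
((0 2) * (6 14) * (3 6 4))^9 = [2, 1, 0, 6, 3, 5, 14, 7, 8, 9, 10, 11, 12, 13, 4] = (0 2)(3 6 14 4)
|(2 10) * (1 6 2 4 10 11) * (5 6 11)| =|(1 11)(2 5 6)(4 10)| =6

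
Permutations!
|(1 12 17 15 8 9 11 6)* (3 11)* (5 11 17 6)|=|(1 12 6)(3 17 15 8 9)(5 11)|=30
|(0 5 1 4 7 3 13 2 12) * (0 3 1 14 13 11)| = |(0 5 14 13 2 12 3 11)(1 4 7)| = 24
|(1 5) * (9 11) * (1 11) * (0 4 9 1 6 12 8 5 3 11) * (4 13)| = 24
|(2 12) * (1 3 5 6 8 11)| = |(1 3 5 6 8 11)(2 12)| = 6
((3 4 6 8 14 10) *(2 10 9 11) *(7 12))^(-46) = (2 11 9 14 8 6 4 3 10) = [0, 1, 11, 10, 3, 5, 4, 7, 6, 14, 2, 9, 12, 13, 8]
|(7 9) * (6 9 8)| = |(6 9 7 8)| = 4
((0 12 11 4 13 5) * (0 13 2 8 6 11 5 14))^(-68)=[5, 1, 6, 3, 8, 14, 4, 7, 11, 9, 10, 2, 13, 0, 12]=(0 5 14 12 13)(2 6 4 8 11)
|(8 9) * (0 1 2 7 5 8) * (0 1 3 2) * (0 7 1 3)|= |(1 7 5 8 9 3 2)|= 7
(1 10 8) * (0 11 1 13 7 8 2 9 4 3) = (0 11 1 10 2 9 4 3)(7 8 13) = [11, 10, 9, 0, 3, 5, 6, 8, 13, 4, 2, 1, 12, 7]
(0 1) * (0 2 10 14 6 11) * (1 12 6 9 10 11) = [12, 2, 11, 3, 4, 5, 1, 7, 8, 10, 14, 0, 6, 13, 9] = (0 12 6 1 2 11)(9 10 14)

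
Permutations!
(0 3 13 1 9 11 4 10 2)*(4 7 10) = (0 3 13 1 9 11 7 10 2) = [3, 9, 0, 13, 4, 5, 6, 10, 8, 11, 2, 7, 12, 1]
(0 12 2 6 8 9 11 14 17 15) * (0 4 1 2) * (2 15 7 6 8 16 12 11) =(0 11 14 17 7 6 16 12)(1 15 4)(2 8 9) =[11, 15, 8, 3, 1, 5, 16, 6, 9, 2, 10, 14, 0, 13, 17, 4, 12, 7]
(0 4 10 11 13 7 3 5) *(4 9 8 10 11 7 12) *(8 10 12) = (0 9 10 7 3 5)(4 11 13 8 12) = [9, 1, 2, 5, 11, 0, 6, 3, 12, 10, 7, 13, 4, 8]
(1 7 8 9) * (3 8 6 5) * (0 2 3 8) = (0 2 3)(1 7 6 5 8 9) = [2, 7, 3, 0, 4, 8, 5, 6, 9, 1]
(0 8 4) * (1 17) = (0 8 4)(1 17) = [8, 17, 2, 3, 0, 5, 6, 7, 4, 9, 10, 11, 12, 13, 14, 15, 16, 1]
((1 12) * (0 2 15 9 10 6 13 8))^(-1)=(0 8 13 6 10 9 15 2)(1 12)=[8, 12, 0, 3, 4, 5, 10, 7, 13, 15, 9, 11, 1, 6, 14, 2]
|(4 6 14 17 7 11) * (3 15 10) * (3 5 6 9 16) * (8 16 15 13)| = |(3 13 8 16)(4 9 15 10 5 6 14 17 7 11)| = 20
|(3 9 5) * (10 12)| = |(3 9 5)(10 12)| = 6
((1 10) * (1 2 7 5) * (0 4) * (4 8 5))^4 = (0 10)(1 4)(2 8)(5 7) = [10, 4, 8, 3, 1, 7, 6, 5, 2, 9, 0]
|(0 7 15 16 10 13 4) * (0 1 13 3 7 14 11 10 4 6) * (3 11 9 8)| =|(0 14 9 8 3 7 15 16 4 1 13 6)(10 11)| =12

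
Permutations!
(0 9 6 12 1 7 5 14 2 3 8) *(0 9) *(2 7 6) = (1 6 12)(2 3 8 9)(5 14 7) = [0, 6, 3, 8, 4, 14, 12, 5, 9, 2, 10, 11, 1, 13, 7]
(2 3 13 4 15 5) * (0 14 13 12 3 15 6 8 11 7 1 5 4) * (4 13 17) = (0 14 17 4 6 8 11 7 1 5 2 15 13)(3 12) = [14, 5, 15, 12, 6, 2, 8, 1, 11, 9, 10, 7, 3, 0, 17, 13, 16, 4]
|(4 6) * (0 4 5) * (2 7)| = 4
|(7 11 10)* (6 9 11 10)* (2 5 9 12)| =|(2 5 9 11 6 12)(7 10)| =6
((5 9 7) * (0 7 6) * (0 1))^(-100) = [5, 7, 2, 3, 4, 6, 0, 9, 8, 1] = (0 5 6)(1 7 9)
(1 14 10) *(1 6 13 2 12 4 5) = [0, 14, 12, 3, 5, 1, 13, 7, 8, 9, 6, 11, 4, 2, 10] = (1 14 10 6 13 2 12 4 5)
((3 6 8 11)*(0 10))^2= (3 8)(6 11)= [0, 1, 2, 8, 4, 5, 11, 7, 3, 9, 10, 6]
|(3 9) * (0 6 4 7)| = |(0 6 4 7)(3 9)| = 4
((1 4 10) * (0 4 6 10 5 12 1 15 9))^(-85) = (0 6 4 10 5 15 12 9 1) = [6, 0, 2, 3, 10, 15, 4, 7, 8, 1, 5, 11, 9, 13, 14, 12]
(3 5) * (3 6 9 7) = (3 5 6 9 7) = [0, 1, 2, 5, 4, 6, 9, 3, 8, 7]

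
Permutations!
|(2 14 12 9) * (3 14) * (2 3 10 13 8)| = 4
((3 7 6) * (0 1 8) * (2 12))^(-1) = (0 8 1)(2 12)(3 6 7) = [8, 0, 12, 6, 4, 5, 7, 3, 1, 9, 10, 11, 2]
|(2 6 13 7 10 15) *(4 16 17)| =|(2 6 13 7 10 15)(4 16 17)| =6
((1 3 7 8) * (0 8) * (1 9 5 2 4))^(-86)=(0 2 7 5 3 9 1 8 4)=[2, 8, 7, 9, 0, 3, 6, 5, 4, 1]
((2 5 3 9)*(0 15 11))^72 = (15) = [0, 1, 2, 3, 4, 5, 6, 7, 8, 9, 10, 11, 12, 13, 14, 15]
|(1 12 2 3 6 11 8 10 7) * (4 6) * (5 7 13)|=12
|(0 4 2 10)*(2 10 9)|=|(0 4 10)(2 9)|=6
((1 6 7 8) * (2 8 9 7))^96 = (9) = [0, 1, 2, 3, 4, 5, 6, 7, 8, 9]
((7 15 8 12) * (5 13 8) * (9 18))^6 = (18) = [0, 1, 2, 3, 4, 5, 6, 7, 8, 9, 10, 11, 12, 13, 14, 15, 16, 17, 18]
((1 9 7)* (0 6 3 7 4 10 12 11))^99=(0 11 12 10 4 9 1 7 3 6)=[11, 7, 2, 6, 9, 5, 0, 3, 8, 1, 4, 12, 10]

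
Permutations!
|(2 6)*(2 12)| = 3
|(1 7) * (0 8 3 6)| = |(0 8 3 6)(1 7)| = 4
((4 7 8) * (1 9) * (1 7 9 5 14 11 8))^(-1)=(1 7 9 4 8 11 14 5)=[0, 7, 2, 3, 8, 1, 6, 9, 11, 4, 10, 14, 12, 13, 5]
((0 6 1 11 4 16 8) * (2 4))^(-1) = (0 8 16 4 2 11 1 6) = [8, 6, 11, 3, 2, 5, 0, 7, 16, 9, 10, 1, 12, 13, 14, 15, 4]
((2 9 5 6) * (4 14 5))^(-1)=(2 6 5 14 4 9)=[0, 1, 6, 3, 9, 14, 5, 7, 8, 2, 10, 11, 12, 13, 4]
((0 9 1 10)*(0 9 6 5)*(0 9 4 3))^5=(0 10 5 3 1 6 4 9)=[10, 6, 2, 1, 9, 3, 4, 7, 8, 0, 5]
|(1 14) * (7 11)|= |(1 14)(7 11)|= 2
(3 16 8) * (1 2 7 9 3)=(1 2 7 9 3 16 8)=[0, 2, 7, 16, 4, 5, 6, 9, 1, 3, 10, 11, 12, 13, 14, 15, 8]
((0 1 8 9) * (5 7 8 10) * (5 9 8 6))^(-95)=(0 1 10 9)(5 7 6)=[1, 10, 2, 3, 4, 7, 5, 6, 8, 0, 9]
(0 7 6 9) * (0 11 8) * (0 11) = (0 7 6 9)(8 11) = [7, 1, 2, 3, 4, 5, 9, 6, 11, 0, 10, 8]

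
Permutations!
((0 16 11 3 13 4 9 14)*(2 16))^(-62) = (0 2 16 11 3 13 4 9 14) = [2, 1, 16, 13, 9, 5, 6, 7, 8, 14, 10, 3, 12, 4, 0, 15, 11]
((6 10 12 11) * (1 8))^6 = [0, 1, 2, 3, 4, 5, 12, 7, 8, 9, 11, 10, 6] = (6 12)(10 11)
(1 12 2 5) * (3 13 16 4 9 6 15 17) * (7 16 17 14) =(1 12 2 5)(3 13 17)(4 9 6 15 14 7 16) =[0, 12, 5, 13, 9, 1, 15, 16, 8, 6, 10, 11, 2, 17, 7, 14, 4, 3]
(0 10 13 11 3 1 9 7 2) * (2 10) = (0 2)(1 9 7 10 13 11 3) = [2, 9, 0, 1, 4, 5, 6, 10, 8, 7, 13, 3, 12, 11]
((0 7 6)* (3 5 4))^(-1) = [6, 1, 2, 4, 5, 3, 7, 0] = (0 6 7)(3 4 5)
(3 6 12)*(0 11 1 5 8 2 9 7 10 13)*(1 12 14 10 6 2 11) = (0 1 5 8 11 12 3 2 9 7 6 14 10 13) = [1, 5, 9, 2, 4, 8, 14, 6, 11, 7, 13, 12, 3, 0, 10]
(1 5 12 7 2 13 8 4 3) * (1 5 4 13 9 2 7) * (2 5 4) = [0, 2, 9, 4, 3, 12, 6, 7, 13, 5, 10, 11, 1, 8] = (1 2 9 5 12)(3 4)(8 13)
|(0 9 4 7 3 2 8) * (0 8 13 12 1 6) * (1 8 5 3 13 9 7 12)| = 35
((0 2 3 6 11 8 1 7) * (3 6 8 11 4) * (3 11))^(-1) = (0 7 1 8 3 11 4 6 2) = [7, 8, 0, 11, 6, 5, 2, 1, 3, 9, 10, 4]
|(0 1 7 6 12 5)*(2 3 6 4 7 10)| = |(0 1 10 2 3 6 12 5)(4 7)| = 8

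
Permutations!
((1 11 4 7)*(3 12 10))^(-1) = (1 7 4 11)(3 10 12) = [0, 7, 2, 10, 11, 5, 6, 4, 8, 9, 12, 1, 3]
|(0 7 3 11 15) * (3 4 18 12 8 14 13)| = |(0 7 4 18 12 8 14 13 3 11 15)| = 11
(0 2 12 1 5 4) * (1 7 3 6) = [2, 5, 12, 6, 0, 4, 1, 3, 8, 9, 10, 11, 7] = (0 2 12 7 3 6 1 5 4)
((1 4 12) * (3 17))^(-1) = (1 12 4)(3 17) = [0, 12, 2, 17, 1, 5, 6, 7, 8, 9, 10, 11, 4, 13, 14, 15, 16, 3]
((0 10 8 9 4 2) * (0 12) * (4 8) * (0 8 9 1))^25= (0 12 10 8 4 1 2)= [12, 2, 0, 3, 1, 5, 6, 7, 4, 9, 8, 11, 10]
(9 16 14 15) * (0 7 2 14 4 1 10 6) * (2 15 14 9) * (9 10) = (0 7 15 2 10 6)(1 9 16 4) = [7, 9, 10, 3, 1, 5, 0, 15, 8, 16, 6, 11, 12, 13, 14, 2, 4]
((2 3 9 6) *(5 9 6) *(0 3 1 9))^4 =(0 1 3 9 6 5 2) =[1, 3, 0, 9, 4, 2, 5, 7, 8, 6]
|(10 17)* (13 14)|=|(10 17)(13 14)|=2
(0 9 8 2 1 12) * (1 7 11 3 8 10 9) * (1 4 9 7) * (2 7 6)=(0 4 9 10 6 2 1 12)(3 8 7 11)=[4, 12, 1, 8, 9, 5, 2, 11, 7, 10, 6, 3, 0]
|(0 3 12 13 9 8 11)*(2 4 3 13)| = 20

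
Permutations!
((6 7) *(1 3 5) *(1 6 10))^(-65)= (1 3 5 6 7 10)= [0, 3, 2, 5, 4, 6, 7, 10, 8, 9, 1]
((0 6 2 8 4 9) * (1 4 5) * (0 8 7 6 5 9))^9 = (0 5 1 4)(8 9) = [5, 4, 2, 3, 0, 1, 6, 7, 9, 8]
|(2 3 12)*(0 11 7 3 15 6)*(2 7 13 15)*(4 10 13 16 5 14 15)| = 21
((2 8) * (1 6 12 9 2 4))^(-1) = [0, 4, 9, 3, 8, 5, 1, 7, 2, 12, 10, 11, 6] = (1 4 8 2 9 12 6)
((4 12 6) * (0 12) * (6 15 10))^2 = (0 15 6)(4 12 10) = [15, 1, 2, 3, 12, 5, 0, 7, 8, 9, 4, 11, 10, 13, 14, 6]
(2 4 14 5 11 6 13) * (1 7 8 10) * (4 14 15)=[0, 7, 14, 3, 15, 11, 13, 8, 10, 9, 1, 6, 12, 2, 5, 4]=(1 7 8 10)(2 14 5 11 6 13)(4 15)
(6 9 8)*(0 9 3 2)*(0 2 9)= (3 9 8 6)= [0, 1, 2, 9, 4, 5, 3, 7, 6, 8]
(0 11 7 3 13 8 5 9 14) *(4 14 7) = (0 11 4 14)(3 13 8 5 9 7) = [11, 1, 2, 13, 14, 9, 6, 3, 5, 7, 10, 4, 12, 8, 0]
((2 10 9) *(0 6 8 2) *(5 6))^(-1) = (0 9 10 2 8 6 5) = [9, 1, 8, 3, 4, 0, 5, 7, 6, 10, 2]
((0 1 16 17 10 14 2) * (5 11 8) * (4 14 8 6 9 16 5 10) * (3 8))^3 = [11, 6, 5, 3, 0, 9, 17, 7, 8, 4, 10, 16, 12, 13, 1, 15, 14, 2] = (0 11 16 14 1 6 17 2 5 9 4)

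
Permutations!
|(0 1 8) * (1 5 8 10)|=|(0 5 8)(1 10)|=6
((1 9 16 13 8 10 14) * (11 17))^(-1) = (1 14 10 8 13 16 9)(11 17) = [0, 14, 2, 3, 4, 5, 6, 7, 13, 1, 8, 17, 12, 16, 10, 15, 9, 11]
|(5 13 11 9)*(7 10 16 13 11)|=12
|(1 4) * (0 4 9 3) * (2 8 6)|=|(0 4 1 9 3)(2 8 6)|=15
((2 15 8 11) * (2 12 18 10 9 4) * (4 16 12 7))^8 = (2 8 7)(4 15 11)(9 18 16 10 12) = [0, 1, 8, 3, 15, 5, 6, 2, 7, 18, 12, 4, 9, 13, 14, 11, 10, 17, 16]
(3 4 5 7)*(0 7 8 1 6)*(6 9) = (0 7 3 4 5 8 1 9 6) = [7, 9, 2, 4, 5, 8, 0, 3, 1, 6]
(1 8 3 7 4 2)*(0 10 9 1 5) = (0 10 9 1 8 3 7 4 2 5) = [10, 8, 5, 7, 2, 0, 6, 4, 3, 1, 9]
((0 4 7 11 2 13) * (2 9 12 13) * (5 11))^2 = (0 7 11 12)(4 5 9 13) = [7, 1, 2, 3, 5, 9, 6, 11, 8, 13, 10, 12, 0, 4]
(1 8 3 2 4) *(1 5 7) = (1 8 3 2 4 5 7) = [0, 8, 4, 2, 5, 7, 6, 1, 3]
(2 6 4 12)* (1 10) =(1 10)(2 6 4 12) =[0, 10, 6, 3, 12, 5, 4, 7, 8, 9, 1, 11, 2]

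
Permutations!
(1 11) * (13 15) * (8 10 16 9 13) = (1 11)(8 10 16 9 13 15) = [0, 11, 2, 3, 4, 5, 6, 7, 10, 13, 16, 1, 12, 15, 14, 8, 9]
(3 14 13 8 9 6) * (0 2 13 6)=(0 2 13 8 9)(3 14 6)=[2, 1, 13, 14, 4, 5, 3, 7, 9, 0, 10, 11, 12, 8, 6]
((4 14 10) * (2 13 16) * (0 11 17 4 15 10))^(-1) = (0 14 4 17 11)(2 16 13)(10 15) = [14, 1, 16, 3, 17, 5, 6, 7, 8, 9, 15, 0, 12, 2, 4, 10, 13, 11]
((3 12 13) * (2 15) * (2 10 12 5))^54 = [0, 1, 3, 12, 4, 13, 6, 7, 8, 9, 2, 11, 15, 10, 14, 5] = (2 3 12 15 5 13 10)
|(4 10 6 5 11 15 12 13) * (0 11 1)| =10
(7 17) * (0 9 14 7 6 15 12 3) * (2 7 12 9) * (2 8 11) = [8, 1, 7, 0, 4, 5, 15, 17, 11, 14, 10, 2, 3, 13, 12, 9, 16, 6] = (0 8 11 2 7 17 6 15 9 14 12 3)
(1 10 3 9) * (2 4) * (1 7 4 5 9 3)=[0, 10, 5, 3, 2, 9, 6, 4, 8, 7, 1]=(1 10)(2 5 9 7 4)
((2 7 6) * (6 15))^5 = (2 7 15 6) = [0, 1, 7, 3, 4, 5, 2, 15, 8, 9, 10, 11, 12, 13, 14, 6]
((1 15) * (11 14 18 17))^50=(11 18)(14 17)=[0, 1, 2, 3, 4, 5, 6, 7, 8, 9, 10, 18, 12, 13, 17, 15, 16, 14, 11]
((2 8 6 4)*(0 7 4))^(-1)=(0 6 8 2 4 7)=[6, 1, 4, 3, 7, 5, 8, 0, 2]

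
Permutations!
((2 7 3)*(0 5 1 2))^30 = (7) = [0, 1, 2, 3, 4, 5, 6, 7]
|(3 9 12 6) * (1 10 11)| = |(1 10 11)(3 9 12 6)| = 12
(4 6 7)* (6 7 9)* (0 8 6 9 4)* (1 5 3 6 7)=(9)(0 8 7)(1 5 3 6 4)=[8, 5, 2, 6, 1, 3, 4, 0, 7, 9]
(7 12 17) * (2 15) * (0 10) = (0 10)(2 15)(7 12 17) = [10, 1, 15, 3, 4, 5, 6, 12, 8, 9, 0, 11, 17, 13, 14, 2, 16, 7]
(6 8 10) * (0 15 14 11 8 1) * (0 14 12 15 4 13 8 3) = (0 4 13 8 10 6 1 14 11 3)(12 15) = [4, 14, 2, 0, 13, 5, 1, 7, 10, 9, 6, 3, 15, 8, 11, 12]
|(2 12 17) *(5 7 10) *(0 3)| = 6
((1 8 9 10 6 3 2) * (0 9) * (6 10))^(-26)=[6, 0, 8, 1, 4, 5, 2, 7, 9, 3, 10]=(10)(0 6 2 8 9 3 1)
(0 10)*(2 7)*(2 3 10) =(0 2 7 3 10) =[2, 1, 7, 10, 4, 5, 6, 3, 8, 9, 0]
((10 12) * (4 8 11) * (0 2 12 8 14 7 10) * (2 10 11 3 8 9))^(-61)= (0 12 2 9 10)(3 8)(4 11 7 14)= [12, 1, 9, 8, 11, 5, 6, 14, 3, 10, 0, 7, 2, 13, 4]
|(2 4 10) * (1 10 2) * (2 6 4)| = |(1 10)(4 6)| = 2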